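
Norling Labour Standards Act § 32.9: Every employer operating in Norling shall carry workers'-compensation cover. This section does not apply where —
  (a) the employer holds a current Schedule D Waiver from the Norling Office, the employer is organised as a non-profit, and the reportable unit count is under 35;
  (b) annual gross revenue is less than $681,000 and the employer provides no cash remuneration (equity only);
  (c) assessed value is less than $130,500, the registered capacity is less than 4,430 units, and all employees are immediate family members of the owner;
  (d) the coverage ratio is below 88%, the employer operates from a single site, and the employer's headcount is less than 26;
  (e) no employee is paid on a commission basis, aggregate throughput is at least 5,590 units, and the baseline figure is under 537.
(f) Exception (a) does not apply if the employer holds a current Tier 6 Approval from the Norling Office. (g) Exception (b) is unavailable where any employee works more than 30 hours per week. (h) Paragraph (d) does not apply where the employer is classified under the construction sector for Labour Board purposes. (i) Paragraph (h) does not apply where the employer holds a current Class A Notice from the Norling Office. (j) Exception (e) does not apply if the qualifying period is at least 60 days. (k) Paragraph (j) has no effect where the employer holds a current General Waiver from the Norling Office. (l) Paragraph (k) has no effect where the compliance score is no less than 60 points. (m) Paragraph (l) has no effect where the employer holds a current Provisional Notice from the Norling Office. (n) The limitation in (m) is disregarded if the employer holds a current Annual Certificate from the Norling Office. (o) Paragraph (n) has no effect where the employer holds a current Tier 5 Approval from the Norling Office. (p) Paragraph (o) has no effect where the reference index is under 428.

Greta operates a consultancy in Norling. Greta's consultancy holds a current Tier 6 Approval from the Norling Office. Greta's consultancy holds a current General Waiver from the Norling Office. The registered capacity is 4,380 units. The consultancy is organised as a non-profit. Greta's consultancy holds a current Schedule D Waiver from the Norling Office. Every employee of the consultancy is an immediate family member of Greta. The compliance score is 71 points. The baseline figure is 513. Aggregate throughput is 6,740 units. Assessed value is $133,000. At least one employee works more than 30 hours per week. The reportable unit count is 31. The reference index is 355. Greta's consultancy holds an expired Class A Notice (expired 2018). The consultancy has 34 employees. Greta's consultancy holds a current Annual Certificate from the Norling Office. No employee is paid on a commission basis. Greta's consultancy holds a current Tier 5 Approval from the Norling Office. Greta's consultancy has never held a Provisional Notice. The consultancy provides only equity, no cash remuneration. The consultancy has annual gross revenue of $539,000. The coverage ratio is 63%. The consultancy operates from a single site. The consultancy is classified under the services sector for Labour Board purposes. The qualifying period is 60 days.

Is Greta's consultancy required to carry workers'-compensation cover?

Yes — Greta's consultancy must carry workers'-compensation cover.

Exception (a)'s conditions are all satisfied: a current Schedule D Waiver is held; the employer is a non-profit; the reportable unit count is 31, under the 35 limit. Turning to paragraph (f): (f) is engaged — a current Tier 6 Approval is held. (a) is therefore removed.
Exception (b) is satisfied on its face — annual gross revenue is $539,000, less than the $681,000 limit; remuneration is equity-only. However, paragraph (g) must be considered: (g) operates against (b): at least one employee exceeds 30 hours/week. (b) is therefore removed.
Exception (c) fails — assessed value is $133,000, not less than $130,500.
Exception (d) does not apply: the employer's headcount is 34, not less than 26.
Exception (e): no employee is paid on commission; aggregate throughput is 6,740 units, meeting the 5,590 units threshold; the baseline figure is 513, under the 537 limit — every condition holds. Turning to paragraphs (j)–(p): (j) operates against (e): the qualifying period is 60 days, meeting the 60 days threshold. (k) would limit (j) — a current General Waiver is held — but (l) sets (k) aside: (l) operates against (k): the compliance score is 71 points, meeting the 60 points threshold. (m) is not triggered (the Provisional Notice is not current), so (l) stands. So (e) is unavailable.
No exception applies. The general rule governs.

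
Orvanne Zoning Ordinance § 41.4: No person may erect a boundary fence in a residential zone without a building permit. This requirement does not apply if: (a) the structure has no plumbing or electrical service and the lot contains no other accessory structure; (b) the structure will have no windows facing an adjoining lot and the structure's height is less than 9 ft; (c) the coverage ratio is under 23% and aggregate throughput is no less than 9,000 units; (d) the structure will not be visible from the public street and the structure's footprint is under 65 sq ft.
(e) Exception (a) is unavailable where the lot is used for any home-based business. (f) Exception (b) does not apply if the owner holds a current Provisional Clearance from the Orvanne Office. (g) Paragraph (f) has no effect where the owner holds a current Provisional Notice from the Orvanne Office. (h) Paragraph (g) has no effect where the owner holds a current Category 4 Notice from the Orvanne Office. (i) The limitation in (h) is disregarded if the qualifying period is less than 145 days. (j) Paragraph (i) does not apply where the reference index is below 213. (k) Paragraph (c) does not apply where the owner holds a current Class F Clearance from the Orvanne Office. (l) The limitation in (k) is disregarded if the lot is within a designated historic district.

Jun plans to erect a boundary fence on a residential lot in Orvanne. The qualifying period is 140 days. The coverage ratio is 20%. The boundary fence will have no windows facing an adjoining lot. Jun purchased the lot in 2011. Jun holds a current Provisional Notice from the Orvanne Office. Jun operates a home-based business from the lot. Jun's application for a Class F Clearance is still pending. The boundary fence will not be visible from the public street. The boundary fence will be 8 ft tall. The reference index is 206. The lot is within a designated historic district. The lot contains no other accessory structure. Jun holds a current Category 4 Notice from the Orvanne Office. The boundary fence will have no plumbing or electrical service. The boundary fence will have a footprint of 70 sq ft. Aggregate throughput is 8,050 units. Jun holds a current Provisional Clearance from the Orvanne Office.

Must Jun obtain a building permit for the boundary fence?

Yes — Jun must obtain a building permit.

Exception (a): there is no plumbing or electrical service; the lot has no other accessory structure — every condition holds. But: (e) is triggered — a home-based business operates on the lot. So (a) is unavailable.
Exception (b)'s conditions are all satisfied: no windows face an adjoining lot; the structure's height is 8 ft, less than the 9 ft limit. Turning to paragraphs (f)–(j): (f) is triggered — a current Provisional Clearance is held. (g) would limit (f) — a current Provisional Notice is held — but (h) sets (g) aside: (h) operates against (g): a current Category 4 Notice is held. (i) would limit (h) — the qualifying period is 140 days, less than the 145 days limit — but (j) sets (i) aside: (j) applies — the reference index is 206, below the 213 limit. So (b) is unavailable.
Exception (c) does not apply: aggregate throughput is 8,050 units, short of 9,000 units.
Exception (d) does not apply: the structure's footprint is 70 sq ft, not under 65 sq ft.
No exception is made out. Jun falls within the general rule.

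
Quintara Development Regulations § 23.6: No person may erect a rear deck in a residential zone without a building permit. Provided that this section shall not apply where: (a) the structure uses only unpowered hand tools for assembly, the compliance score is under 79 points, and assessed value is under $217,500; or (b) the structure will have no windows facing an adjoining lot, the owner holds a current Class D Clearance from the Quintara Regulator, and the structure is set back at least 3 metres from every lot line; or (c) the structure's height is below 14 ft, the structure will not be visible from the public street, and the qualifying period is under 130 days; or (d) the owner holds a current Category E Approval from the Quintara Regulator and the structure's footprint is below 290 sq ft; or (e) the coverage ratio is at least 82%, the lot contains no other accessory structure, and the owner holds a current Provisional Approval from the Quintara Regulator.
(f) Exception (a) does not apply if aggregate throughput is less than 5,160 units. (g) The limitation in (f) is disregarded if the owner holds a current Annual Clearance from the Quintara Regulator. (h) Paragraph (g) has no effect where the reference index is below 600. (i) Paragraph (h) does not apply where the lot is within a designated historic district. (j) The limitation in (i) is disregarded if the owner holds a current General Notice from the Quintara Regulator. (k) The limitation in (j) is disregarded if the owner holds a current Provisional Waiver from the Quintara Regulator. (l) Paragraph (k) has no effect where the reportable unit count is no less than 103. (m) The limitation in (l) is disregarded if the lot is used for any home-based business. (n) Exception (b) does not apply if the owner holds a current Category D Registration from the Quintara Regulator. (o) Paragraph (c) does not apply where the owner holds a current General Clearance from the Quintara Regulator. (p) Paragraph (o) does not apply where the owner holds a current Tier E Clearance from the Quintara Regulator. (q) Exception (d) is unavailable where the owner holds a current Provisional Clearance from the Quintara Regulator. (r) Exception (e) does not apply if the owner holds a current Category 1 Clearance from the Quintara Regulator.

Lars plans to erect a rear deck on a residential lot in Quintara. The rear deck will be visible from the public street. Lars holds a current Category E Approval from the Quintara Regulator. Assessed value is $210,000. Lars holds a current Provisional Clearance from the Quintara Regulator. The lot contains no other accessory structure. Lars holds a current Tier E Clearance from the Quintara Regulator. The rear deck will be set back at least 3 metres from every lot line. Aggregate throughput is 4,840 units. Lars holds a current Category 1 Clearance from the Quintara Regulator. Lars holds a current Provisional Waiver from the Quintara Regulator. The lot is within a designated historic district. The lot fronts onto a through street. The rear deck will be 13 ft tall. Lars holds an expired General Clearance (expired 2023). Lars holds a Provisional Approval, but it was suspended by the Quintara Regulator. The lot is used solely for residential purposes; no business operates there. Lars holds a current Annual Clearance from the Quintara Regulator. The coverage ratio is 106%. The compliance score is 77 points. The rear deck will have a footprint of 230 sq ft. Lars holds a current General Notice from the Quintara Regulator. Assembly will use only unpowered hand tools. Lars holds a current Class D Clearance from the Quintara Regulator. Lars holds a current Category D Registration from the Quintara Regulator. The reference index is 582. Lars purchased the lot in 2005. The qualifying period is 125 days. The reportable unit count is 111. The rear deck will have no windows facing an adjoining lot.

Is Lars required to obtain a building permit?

Exception (a): assembly uses only hand tools; the compliance score is 77 points, under the 79 points limit; assessed value is $210,000, under the $217,500 limit — every condition holds. However, paragraphs (f)–(m) must be considered: (f) is engaged — aggregate throughput is 4,840 units, less than the 5,160 units limit. (g) is engaged (a current Annual Clearance is held), but is itself disapplied by (h): (h) is engaged — the reference index is 582, below the 600 limit. (i) would limit (h) — the lot is in a historic district — but (j) sets (i) aside: (j) operates against (i): a current General Notice is held. (k) is triggered (a current Provisional Waiver is held), but is overridden by (l): (l) operates — the reportable unit count is 111, meeting the 103 threshold. (m), which would lift (l), is inapplicable — the lot is solely residential. (a) is therefore removed.
Exception (b)'s conditions are all satisfied: no windows face an adjoining lot; a current Class D Clearance is held; the setback is at least 3 m on every side. But applying paragraph (n): (n) operates against (b): a current Category D Registration is held. So (b) is unavailable.
Exception (c) does not apply: the structure will be visible from the street.
Exception (d) is satisfied on its face — a current Category E Approval is held; the structure's footprint is 230 sq ft, below the 290 sq ft limit. But applying paragraph (q): (q) operates — a current Provisional Clearance is held. Exception (d) does not apply.
Exception (e) requires that the owner holds a current Provisional Approval from the Quintara Regulator; but there is no Provisional Approval in force, so (e) is unavailable.
None of the exceptions is available; § 23.6 applies in full.

Yes — Lars must obtain a building permit.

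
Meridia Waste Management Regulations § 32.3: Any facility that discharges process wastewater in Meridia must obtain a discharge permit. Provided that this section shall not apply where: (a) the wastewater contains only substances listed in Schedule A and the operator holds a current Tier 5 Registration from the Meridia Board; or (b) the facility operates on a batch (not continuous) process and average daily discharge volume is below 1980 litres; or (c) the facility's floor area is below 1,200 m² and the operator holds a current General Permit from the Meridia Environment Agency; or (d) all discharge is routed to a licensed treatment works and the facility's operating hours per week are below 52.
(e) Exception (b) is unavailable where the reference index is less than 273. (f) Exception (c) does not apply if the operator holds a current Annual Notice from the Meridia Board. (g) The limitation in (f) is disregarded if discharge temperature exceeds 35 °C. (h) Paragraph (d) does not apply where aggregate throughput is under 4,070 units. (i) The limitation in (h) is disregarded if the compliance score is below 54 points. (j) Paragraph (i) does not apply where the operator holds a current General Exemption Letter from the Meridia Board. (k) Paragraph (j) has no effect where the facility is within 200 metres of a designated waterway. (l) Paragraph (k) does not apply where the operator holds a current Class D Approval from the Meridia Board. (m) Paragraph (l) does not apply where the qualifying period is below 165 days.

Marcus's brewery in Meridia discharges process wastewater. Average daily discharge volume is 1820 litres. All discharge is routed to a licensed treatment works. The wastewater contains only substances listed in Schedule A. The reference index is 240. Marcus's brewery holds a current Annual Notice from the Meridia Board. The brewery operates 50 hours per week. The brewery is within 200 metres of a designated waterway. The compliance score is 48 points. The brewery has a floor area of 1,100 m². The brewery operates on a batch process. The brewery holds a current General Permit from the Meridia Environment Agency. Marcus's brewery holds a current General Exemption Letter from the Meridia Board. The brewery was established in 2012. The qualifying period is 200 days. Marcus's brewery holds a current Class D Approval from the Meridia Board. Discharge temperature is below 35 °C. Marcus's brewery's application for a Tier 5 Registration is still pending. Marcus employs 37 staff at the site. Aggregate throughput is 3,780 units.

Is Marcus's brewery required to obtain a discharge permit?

Yes — Marcus's brewery must obtain a discharge permit.

Exception (a) requires that the operator holds a current Tier 5 Registration from the Meridia Board; but there is no Tier 5 Registration in force, so (a) is unavailable.
Exception (b) is satisfied on its face — the facility operates on a batch process; average daily discharge volume is 1820 litres, below the 1980 litres limit. But: (e) operates against (b): the reference index is 240, less than the 273 limit. Exception (b) does not apply.
Exception (c)'s conditions are all satisfied: the facility's floor area is 1,100 m², below the 1,200 m² limit; a current General Permit is held. But applying paragraphs (f)–(g): (f) operates against (c): a current Annual Notice is held. (g), which would lift (f), is not engaged — discharge temperature is below 35 °C. Exception (c) does not apply.
All of (d)'s requirements are met (discharge is routed to a licensed treatment works; the facility's operating hours per week are 50, below the 52 limit). However, paragraphs (h)–(m) must be considered: (h) applies — aggregate throughput is 3,780 units, under the 4,070 units limit. (i) would limit (h) — the compliance score is 48 points, below the 54 points limit — but (j) sets (i) aside: (j) is engaged — a current General Exemption Letter is held. (k) would limit (j) — the brewery is within 200 m of a designated waterway — but (l) sets (k) aside: (l) operates — a current Class D Approval is held. (m), which would lift (l), does not operate here — the qualifying period is 200 days, not below 165 days. (d) is therefore removed.
No exception is made out. Marcus's brewery falls within the general rule.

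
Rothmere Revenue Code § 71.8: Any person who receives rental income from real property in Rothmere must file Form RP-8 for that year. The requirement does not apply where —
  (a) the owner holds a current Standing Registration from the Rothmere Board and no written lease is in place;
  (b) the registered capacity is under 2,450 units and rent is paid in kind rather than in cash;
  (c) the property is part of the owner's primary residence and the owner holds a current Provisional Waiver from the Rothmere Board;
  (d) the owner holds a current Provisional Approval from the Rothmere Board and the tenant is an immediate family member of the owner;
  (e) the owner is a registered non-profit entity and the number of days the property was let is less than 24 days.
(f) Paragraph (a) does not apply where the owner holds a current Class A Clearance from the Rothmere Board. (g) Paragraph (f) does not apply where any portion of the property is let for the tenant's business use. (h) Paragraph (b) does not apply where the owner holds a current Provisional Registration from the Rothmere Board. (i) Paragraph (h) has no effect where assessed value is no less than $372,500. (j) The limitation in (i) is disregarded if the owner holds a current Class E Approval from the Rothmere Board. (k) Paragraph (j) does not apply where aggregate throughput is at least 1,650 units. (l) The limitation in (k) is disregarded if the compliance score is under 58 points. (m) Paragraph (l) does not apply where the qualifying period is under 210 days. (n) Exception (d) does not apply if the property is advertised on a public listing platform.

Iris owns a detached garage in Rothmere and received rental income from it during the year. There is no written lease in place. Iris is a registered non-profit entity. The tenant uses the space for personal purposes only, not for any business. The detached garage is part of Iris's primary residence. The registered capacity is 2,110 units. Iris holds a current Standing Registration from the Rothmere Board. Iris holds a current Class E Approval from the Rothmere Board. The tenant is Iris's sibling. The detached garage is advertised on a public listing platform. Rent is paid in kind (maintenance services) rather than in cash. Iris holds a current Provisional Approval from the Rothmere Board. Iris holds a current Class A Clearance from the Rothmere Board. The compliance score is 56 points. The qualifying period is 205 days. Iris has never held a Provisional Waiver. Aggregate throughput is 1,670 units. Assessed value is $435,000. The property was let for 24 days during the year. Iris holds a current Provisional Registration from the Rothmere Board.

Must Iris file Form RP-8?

Exception (a)'s conditions are all satisfied: a current Standing Registration is held; there is no written lease. Turning to paragraphs (f)–(g): (f) applies — a current Class A Clearance is held. (g), which would lift (f), is not engaged — the space is used for personal purposes only. Exception (a) does not apply.
Exception (b) is satisfied on its face — the registered capacity is 2,110 units, under the 2,450 units limit; rent is paid in kind. Considering the limiting provisions: (h) operates (a current Provisional Registration is held), but is overridden by (i): (i) operates against (h): assessed value is $435,000, meeting the $372,500 threshold. (j) would limit (i) — a current Class E Approval is held — but (k) sets (j) aside: (k) operates — aggregate throughput is 1,670 units, meeting the 1,650 units threshold. (l) applies (the compliance score is 56 points, under the 58 points limit), but is overridden by (m): (m) operates against (l): the qualifying period is 205 days, under the 210 days limit. Exception (b) stands.
Exception (c) fails — no current Provisional Waiver is held.
Exception (d)'s conditions are all satisfied: a current Provisional Approval is held; the tenant is an immediate family member. But applying paragraph (n): (n) operates against (d): the property is publicly advertised. (d) is therefore removed.
Exception (e) fails — the number of days the property was let is 24 days, not less than 24 days.

No — exception (b) applies; Iris is not required to file Form RP-8.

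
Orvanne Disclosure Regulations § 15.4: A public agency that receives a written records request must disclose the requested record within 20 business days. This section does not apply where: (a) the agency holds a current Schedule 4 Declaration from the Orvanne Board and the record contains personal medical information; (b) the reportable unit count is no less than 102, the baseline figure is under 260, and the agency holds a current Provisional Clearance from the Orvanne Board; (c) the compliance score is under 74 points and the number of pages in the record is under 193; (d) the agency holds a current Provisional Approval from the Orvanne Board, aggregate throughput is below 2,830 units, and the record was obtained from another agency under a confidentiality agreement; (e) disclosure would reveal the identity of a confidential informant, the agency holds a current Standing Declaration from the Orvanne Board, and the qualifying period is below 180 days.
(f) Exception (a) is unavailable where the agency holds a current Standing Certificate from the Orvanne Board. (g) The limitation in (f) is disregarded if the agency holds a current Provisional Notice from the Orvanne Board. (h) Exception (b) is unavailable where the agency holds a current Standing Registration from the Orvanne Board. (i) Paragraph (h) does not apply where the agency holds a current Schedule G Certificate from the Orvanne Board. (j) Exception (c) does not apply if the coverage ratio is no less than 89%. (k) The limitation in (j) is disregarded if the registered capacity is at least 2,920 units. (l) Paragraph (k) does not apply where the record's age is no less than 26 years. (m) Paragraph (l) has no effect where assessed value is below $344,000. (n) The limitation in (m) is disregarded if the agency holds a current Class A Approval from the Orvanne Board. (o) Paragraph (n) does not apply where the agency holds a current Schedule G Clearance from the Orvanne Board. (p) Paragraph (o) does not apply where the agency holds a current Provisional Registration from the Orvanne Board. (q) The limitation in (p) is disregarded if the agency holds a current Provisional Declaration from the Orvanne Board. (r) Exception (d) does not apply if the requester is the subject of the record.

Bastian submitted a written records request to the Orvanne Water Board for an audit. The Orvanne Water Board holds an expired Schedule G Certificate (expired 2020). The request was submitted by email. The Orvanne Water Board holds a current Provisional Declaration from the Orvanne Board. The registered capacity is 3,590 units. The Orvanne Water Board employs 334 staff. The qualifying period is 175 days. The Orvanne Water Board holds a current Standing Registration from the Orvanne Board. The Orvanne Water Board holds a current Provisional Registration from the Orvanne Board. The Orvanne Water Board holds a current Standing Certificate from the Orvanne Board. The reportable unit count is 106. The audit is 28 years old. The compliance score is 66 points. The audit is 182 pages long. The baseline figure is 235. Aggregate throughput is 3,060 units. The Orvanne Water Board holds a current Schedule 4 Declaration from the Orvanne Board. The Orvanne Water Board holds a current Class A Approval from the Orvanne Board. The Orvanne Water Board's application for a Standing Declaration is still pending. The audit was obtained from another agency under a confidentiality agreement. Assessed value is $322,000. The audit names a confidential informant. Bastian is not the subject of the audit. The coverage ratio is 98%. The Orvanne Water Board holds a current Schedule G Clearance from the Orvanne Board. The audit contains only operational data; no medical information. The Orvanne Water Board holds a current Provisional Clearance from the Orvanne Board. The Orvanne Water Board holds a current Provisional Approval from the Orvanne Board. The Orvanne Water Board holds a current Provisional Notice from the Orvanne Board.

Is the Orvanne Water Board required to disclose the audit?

Exception (a) requires that the record contains personal medical information; but the audit contains only operational data, so (a) is unavailable.
Exception (b)'s conditions are all satisfied: the reportable unit count is 106, meeting the 102 threshold; the baseline figure is 235, under the 260 limit; a current Provisional Clearance is held. But applying paragraphs (h)–(i): (h) is triggered — a current Standing Registration is held. (i) is not engaged (the Schedule G Certificate is not current), so (h) stands. Exception (b) does not apply.
Exception (c) is satisfied on its face — the compliance score is 66 points, under the 74 points limit; the number of pages in the record is 182, under the 193 limit. As to paragraphs (j)–(q): (j) would limit (c) — the coverage ratio is 98%, meeting the 89% threshold — but (k) sets (j) aside: (k) is engaged — the registered capacity is 3,590 units, meeting the 2,920 units threshold. (l) operates (the record's age is 28 years, meeting the 26 years threshold), but is overridden by (m): (m) operates against (l): assessed value is $322,000, below the $344,000 limit. (n) would limit (m) — a current Class A Approval is held — but (o) sets (n) aside: (o) operates against (n): a current Schedule G Clearance is held. (p) operates (a current Provisional Registration is held), but is set aside by (q): (q) operates against (p): a current Provisional Declaration is held. Exception (c) stands.
Exception (d) does not apply: aggregate throughput is 3,060 units, not below 2,830 units.
Exception (e) fails — the Standing Declaration is not current.

No — exception (c) applies; the Orvanne Water Board is not required to disclose the audit.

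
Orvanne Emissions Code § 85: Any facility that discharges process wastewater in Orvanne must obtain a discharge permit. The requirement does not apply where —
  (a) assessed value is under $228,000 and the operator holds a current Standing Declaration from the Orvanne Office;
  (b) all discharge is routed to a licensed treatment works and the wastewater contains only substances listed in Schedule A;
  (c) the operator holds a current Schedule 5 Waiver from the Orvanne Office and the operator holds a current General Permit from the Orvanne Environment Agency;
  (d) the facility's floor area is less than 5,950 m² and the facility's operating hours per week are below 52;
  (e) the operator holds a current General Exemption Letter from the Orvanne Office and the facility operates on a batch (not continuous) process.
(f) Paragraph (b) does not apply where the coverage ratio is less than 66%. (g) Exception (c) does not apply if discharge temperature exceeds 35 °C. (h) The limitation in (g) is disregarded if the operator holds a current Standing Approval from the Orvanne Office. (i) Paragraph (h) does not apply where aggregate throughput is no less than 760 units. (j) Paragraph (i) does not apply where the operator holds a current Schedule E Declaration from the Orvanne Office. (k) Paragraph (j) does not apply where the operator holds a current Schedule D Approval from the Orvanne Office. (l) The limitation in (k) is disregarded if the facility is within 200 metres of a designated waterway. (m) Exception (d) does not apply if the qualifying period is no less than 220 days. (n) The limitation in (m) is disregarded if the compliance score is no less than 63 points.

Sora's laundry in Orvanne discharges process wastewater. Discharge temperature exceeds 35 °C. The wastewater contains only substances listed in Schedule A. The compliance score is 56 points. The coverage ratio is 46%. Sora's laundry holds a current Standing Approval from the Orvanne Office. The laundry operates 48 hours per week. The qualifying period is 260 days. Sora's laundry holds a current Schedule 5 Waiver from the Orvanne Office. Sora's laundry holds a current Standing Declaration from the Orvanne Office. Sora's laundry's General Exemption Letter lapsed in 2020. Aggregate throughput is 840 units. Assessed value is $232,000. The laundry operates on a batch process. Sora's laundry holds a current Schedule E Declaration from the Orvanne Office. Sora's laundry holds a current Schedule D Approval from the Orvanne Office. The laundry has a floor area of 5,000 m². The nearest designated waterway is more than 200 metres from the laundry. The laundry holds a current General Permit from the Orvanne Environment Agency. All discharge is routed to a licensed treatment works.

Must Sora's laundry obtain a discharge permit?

Yes — Sora's laundry must obtain a discharge permit.

Exception (a) requires that assessed value is under $228,000; but assessed value is $232,000, not under $228,000, so (a) is unavailable.
All of (b)'s requirements are met (discharge is routed to a licensed treatment works; the wastewater is Schedule-A-only). But: (f) is triggered — the coverage ratio is 46%, less than the 66% limit. So (b) is unavailable.
Exception (c) is satisfied on its face — a current Schedule 5 Waiver is held; a current General Permit is held. But: (g) is engaged — discharge temperature exceeds 35 °C. (h) would limit (g) — a current Standing Approval is held — but (i) sets (h) aside: (i) operates against (h): aggregate throughput is 840 units, meeting the 760 units threshold. (j) would limit (i) — a current Schedule E Declaration is held — but (k) sets (j) aside: (k) is triggered — a current Schedule D Approval is held. (l), which would lift (k), does not operate here — the laundry is more than 200 m from any designated waterway. Exception (c) does not apply.
All of (d)'s requirements are met (the facility's floor area is 5,000 m², less than the 5,950 m² limit; the facility's operating hours per week are 48, below the 52 limit). But: (m) operates against (d): the qualifying period is 260 days, meeting the 220 days threshold. (n) is not triggered (the compliance score is 56 points, short of 63 points), so (m) stands. (d) is therefore removed.
Exception (e) does not apply: there is no General Exemption Letter in force.
No exception displaces § 85.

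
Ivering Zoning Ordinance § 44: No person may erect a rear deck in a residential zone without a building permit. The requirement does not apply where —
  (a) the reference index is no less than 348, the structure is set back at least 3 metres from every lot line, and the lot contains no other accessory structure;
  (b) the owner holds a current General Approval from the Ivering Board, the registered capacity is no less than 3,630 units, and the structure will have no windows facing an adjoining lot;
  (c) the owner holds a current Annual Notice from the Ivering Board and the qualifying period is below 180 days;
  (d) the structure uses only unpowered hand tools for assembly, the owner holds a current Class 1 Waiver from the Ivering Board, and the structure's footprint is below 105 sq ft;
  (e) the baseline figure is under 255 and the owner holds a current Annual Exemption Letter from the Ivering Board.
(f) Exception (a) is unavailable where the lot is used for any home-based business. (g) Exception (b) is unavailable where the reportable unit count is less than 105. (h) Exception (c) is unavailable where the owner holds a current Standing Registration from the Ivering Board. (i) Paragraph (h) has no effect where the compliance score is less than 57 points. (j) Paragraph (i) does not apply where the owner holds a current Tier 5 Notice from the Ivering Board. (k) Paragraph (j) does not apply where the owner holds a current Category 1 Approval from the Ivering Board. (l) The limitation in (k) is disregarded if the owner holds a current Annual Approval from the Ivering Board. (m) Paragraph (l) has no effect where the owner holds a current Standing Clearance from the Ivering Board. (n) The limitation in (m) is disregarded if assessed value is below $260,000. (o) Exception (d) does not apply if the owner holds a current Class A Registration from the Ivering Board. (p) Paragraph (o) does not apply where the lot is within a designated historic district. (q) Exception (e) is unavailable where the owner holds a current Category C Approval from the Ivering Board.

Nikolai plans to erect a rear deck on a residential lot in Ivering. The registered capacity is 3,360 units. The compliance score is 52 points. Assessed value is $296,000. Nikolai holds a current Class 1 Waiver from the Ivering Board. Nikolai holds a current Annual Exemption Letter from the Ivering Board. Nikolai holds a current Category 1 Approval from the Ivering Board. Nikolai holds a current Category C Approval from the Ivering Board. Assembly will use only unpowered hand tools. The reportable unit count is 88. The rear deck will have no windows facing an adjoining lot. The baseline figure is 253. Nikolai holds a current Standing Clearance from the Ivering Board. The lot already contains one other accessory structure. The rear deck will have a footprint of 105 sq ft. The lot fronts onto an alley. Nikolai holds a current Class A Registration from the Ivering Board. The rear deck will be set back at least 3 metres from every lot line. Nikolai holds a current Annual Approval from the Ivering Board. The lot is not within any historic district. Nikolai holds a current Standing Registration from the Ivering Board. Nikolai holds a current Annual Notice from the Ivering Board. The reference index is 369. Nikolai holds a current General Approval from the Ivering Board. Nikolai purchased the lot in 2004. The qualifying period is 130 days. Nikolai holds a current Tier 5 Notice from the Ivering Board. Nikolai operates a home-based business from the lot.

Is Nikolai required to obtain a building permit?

No — exception (c) applies; Nikolai does not need a building permit.

Exception (a) fails — the lot already has another accessory structure.
Exception (b) requires that the registered capacity is no less than 3,630 units; but the registered capacity is 3,360 units, short of 3,630 units, so (b) is unavailable.
Exception (c)'s conditions are all satisfied: a current Annual Notice is held; the qualifying period is 130 days, below the 180 days limit. As to paragraphs (h)–(n): (h) would limit (c) — a current Standing Registration is held — but (i) sets (h) aside: (i) operates against (h): the compliance score is 52 points, less than the 57 points limit. (j) is triggered (a current Tier 5 Notice is held), but is set aside by (k): (k) is engaged — a current Category 1 Approval is held. (l) is engaged (a current Annual Approval is held), but is itself disapplied by (m): (m) is engaged — a current Standing Clearance is held. (n) is not engaged (assessed value is $296,000, not below $260,000), so (m) stands. Exception (c) stands.
Exception (d) does not apply: the structure's footprint is 105 sq ft, not below 105 sq ft.
Exception (e) is satisfied on its face — the baseline figure is 253, under the 255 limit; a current Annual Exemption Letter is held. But: (q) is triggered — a current Category C Approval is held. So (e) is unavailable.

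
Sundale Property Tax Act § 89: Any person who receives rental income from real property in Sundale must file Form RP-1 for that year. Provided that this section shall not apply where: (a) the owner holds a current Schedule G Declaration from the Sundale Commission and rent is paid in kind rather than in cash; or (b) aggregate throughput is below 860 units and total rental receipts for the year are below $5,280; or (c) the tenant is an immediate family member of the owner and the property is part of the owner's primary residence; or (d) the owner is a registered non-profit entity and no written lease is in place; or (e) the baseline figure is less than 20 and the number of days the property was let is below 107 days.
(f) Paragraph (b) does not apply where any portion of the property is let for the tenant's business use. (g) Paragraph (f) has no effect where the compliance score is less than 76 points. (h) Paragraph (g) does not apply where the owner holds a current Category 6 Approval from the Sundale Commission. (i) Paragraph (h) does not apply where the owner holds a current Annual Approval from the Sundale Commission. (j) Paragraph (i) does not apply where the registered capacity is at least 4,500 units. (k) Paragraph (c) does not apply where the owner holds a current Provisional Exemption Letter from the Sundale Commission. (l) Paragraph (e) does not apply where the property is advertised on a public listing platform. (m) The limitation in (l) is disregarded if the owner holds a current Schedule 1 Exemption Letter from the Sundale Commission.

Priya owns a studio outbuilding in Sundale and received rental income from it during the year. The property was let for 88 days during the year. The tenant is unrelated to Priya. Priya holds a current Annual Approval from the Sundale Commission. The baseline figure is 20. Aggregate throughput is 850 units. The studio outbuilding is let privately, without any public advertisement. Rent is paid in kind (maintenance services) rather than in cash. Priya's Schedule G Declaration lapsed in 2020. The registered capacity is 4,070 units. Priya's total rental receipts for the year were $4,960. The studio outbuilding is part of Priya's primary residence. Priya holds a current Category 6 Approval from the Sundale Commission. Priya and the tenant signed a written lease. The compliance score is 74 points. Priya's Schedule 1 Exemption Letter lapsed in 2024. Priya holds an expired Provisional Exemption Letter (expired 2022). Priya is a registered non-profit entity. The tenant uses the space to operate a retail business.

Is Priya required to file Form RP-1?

Exception (a) fails — the Schedule G Declaration is not current.
Exception (b): aggregate throughput is 850 units, below the 860 units limit; total rental receipts for the year are $4,960, below the $5,280 limit — every condition holds. Considering the limiting provisions: (f) is engaged (the space is let for business use), but is overridden by (g): (g) operates — the compliance score is 74 points, less than the 76 points limit. (h) would limit (g) — a current Category 6 Approval is held — but (i) sets (h) aside: (i) operates against (h): a current Annual Approval is held. (j) is not triggered (the registered capacity is 4,070 units, short of 4,500 units), so (i) stands. (b) remains available.
Exception (c) fails — the tenant is unrelated to the owner.
Exception (d) requires that no written lease is in place; but a written lease is in place, so (d) is unavailable.
Exception (e) does not apply: the baseline figure is 20, not less than 20.

No — exception (b) applies; Priya is not required to file Form RP-1.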